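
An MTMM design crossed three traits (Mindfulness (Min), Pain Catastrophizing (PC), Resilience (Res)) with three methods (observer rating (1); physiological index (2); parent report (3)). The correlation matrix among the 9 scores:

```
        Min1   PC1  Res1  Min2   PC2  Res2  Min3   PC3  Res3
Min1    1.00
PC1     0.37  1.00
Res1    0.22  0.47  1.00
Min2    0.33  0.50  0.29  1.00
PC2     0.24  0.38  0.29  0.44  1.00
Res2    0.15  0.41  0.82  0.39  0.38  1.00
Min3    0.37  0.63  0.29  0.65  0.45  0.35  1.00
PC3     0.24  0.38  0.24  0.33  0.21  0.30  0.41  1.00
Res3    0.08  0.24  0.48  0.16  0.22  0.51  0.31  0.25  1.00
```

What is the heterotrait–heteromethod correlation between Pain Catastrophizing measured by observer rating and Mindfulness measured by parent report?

0.63

Different traits and methods: r(PC1, Min3) = 0.63.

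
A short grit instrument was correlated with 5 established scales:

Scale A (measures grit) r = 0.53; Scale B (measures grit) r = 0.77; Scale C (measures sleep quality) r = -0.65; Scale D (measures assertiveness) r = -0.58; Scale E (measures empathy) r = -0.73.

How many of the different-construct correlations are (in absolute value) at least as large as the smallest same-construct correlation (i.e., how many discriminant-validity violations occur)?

3

Convergent (same construct = grit): Scale A, Scale B.
Smallest convergent = 0.53. Discriminant |r|: 0.65, 0.58, 0.73; count ≥ 0.53 → 3.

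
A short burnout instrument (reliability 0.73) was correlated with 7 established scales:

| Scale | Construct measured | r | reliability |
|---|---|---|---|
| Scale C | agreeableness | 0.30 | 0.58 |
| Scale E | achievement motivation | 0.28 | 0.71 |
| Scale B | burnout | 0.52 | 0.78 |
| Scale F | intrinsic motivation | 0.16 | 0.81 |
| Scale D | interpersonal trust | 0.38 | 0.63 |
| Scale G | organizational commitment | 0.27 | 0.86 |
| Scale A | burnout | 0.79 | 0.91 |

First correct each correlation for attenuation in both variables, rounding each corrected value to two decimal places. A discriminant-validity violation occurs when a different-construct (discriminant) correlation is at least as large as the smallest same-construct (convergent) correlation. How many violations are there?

Disattenuated r (r / √(r_scale · r_new)):
  Scale C (disc): 0.30 / √(0.58·0.73) = 0.46
  Scale E (disc): 0.28 / √(0.71·0.73) = 0.39
  Scale B (conv): 0.52 / √(0.78·0.73) = 0.69
  Scale F (disc): 0.16 / √(0.81·0.73) = 0.21
  Scale D (disc): 0.38 / √(0.63·0.73) = 0.56
  Scale G (disc): 0.27 / √(0.86·0.73) = 0.34
  Scale A (conv): 0.79 / √(0.91·0.73) = 0.97
Smallest convergent = 0.69. Discriminant values: 0.46, 0.39, 0.21, 0.56, 0.34; count ≥ 0.69 → 0.

0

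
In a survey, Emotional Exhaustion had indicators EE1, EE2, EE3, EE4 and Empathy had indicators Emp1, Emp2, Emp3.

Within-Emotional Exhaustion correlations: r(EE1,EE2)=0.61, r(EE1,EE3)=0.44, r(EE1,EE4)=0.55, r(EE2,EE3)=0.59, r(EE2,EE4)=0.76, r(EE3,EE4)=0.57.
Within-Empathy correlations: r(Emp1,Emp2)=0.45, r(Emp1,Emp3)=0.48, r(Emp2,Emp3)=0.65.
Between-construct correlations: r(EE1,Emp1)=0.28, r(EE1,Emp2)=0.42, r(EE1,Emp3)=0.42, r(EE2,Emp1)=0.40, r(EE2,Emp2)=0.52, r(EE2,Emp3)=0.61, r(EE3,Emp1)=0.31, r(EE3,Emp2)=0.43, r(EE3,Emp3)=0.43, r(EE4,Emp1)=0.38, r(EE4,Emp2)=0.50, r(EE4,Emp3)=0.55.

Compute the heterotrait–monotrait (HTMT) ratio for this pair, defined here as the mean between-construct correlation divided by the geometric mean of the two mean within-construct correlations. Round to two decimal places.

0.79

Mean between = 5.25/12 = 0.4375.
Mean within-EE = 3.52/6 = 0.5867; mean within-Emp = 1.58/3 = 0.5267.
Geometric mean = √(0.5867 × 0.5267) = 0.5559.
HTMT = 0.4375 / 0.5559 = 0.79.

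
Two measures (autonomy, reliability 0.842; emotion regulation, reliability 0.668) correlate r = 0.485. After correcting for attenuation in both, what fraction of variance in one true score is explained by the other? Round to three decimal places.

Disattenuated r = 0.485 / √(0.842 × 0.668) = 0.485 / 0.7500 = 0.6467.
Shared true-score variance = 0.6467² = 0.4182 ≈ 0.418.

0.418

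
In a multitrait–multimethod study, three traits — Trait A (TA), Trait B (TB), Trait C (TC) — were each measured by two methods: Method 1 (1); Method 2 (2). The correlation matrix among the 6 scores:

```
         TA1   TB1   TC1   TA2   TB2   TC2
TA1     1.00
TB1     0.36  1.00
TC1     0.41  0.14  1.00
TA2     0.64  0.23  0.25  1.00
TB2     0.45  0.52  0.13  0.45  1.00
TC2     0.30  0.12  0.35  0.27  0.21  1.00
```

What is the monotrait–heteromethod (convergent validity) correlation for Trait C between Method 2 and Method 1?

0.35

Same trait (TC), different methods: r(TC2, TC1) = 0.35.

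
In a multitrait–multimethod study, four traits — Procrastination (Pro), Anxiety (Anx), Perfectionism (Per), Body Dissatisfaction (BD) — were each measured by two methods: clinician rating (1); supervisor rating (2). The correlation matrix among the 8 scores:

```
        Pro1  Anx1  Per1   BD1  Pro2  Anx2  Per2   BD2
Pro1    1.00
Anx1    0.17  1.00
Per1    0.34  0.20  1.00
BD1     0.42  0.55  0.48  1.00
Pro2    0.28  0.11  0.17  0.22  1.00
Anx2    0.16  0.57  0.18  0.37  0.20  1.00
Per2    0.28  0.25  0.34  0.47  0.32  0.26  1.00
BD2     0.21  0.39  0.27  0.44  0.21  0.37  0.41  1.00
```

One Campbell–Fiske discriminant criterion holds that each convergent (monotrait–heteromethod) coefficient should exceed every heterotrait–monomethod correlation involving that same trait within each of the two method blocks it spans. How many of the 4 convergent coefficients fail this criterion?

Checking each validity diagonal entry against its comparison values:
Pro (methods 1·2): 0.28 vs {0.17, 0.20, 0.34, 0.32, 0.42, 0.21} → fail.
Anx (methods 1·2): 0.57 vs {0.17, 0.20, 0.20, 0.26, 0.55, 0.37} → pass.
Per (methods 1·2): 0.34 vs {0.34, 0.32, 0.20, 0.26, 0.48, 0.41} → fail.
BD (methods 1·2): 0.44 vs {0.42, 0.21, 0.55, 0.37, 0.48, 0.41} → fail.
3 of 4 fail.

3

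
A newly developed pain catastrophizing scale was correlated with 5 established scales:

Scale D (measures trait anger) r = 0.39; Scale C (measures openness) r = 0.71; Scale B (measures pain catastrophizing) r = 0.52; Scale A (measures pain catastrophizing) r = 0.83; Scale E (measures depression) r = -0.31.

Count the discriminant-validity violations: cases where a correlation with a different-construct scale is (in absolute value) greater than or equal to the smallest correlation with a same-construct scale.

1

Convergent (same construct = pain catastrophizing): Scale B, Scale A.
Smallest convergent = 0.52. Discriminant |r|: 0.39, 0.71, 0.31; count ≥ 0.52 → 1.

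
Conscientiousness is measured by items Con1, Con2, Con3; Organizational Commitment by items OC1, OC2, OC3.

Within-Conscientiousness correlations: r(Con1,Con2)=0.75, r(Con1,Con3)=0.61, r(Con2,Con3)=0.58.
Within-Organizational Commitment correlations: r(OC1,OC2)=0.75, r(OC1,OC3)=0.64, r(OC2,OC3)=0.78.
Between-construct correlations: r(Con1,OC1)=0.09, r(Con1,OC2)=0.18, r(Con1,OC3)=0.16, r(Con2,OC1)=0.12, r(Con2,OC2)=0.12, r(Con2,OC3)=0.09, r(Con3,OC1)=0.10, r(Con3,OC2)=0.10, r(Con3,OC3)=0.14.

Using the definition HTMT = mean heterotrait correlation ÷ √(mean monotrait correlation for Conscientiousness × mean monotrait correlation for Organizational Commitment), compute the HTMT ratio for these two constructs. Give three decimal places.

Mean between = 1.10/9 = 0.1222.
Mean within-Con = 1.94/3 = 0.6467; mean within-OC = 2.17/3 = 0.7233.
Geometric mean = √(0.6467 × 0.7233) = 0.6839.
HTMT = 0.1222 / 0.6839 = 0.179.

0.179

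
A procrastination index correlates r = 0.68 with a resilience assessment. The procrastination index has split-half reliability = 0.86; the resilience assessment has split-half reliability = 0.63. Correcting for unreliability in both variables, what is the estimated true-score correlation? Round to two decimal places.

0.92

r_true = r_obs / √(r_xx · r_yy) = 0.68 / √(0.86 × 0.63) = 0.68 / √0.5418 = 0.68 / 0.7361 ≈ 0.92.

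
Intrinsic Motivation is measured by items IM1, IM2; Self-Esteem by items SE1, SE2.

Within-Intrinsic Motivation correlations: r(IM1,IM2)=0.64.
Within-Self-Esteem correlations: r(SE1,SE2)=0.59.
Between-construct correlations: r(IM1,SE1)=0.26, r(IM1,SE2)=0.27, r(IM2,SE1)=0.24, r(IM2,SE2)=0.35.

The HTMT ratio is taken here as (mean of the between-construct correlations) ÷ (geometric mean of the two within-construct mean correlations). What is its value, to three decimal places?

0.456

Mean heterotrait r = 1.12/4 = 0.2800.
Mean within-IM = 0.64/1 = 0.6400; mean within-SE = 0.59/1 = 0.5900.
Geometric mean = √(0.6400 × 0.5900) = 0.6145.
HTMT = 0.2800 / 0.6145 = 0.456.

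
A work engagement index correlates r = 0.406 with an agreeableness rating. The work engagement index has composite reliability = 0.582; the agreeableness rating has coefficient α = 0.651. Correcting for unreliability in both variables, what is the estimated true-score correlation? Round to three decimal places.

r_true = r_obs / √(r_xx · r_yy) = 0.406 / √(0.582 × 0.651) = 0.406 / √0.378882 = 0.406 / 0.6155 ≈ 0.660.

0.660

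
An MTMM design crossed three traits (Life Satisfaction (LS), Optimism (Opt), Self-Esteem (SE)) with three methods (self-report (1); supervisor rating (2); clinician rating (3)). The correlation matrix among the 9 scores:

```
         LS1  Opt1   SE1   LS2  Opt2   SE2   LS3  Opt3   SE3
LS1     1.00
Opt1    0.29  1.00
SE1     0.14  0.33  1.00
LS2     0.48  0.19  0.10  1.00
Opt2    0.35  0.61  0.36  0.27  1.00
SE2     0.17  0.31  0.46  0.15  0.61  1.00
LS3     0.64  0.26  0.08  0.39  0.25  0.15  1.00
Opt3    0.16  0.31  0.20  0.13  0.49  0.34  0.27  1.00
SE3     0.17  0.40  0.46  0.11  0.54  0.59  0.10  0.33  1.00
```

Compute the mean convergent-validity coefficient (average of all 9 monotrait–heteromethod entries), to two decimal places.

0.49

Convergent values: 0.48, 0.64, 0.39, 0.61, 0.31, 0.49, 0.46, 0.46, 0.59; mean = 4.43/9 = 0.49.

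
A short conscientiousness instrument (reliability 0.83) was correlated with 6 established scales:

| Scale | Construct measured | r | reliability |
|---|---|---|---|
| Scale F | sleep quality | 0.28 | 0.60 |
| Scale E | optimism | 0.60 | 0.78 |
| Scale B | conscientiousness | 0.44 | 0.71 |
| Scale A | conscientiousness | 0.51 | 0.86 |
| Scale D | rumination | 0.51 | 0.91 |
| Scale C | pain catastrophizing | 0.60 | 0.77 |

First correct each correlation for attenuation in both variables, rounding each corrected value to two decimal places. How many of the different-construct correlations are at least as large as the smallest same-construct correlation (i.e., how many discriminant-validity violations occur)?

Disattenuated r (r / √(r_scale · r_new)):
  Scale F (disc): 0.28 / √(0.60·0.83) = 0.40
  Scale E (disc): 0.60 / √(0.78·0.83) = 0.75
  Scale B (conv): 0.44 / √(0.71·0.83) = 0.57
  Scale A (conv): 0.51 / √(0.86·0.83) = 0.60
  Scale D (disc): 0.51 / √(0.91·0.83) = 0.59
  Scale C (disc): 0.60 / √(0.77·0.83) = 0.75
Smallest convergent = 0.57. Discriminant values: 0.40, 0.75, 0.59, 0.75; count ≥ 0.57 → 3.

3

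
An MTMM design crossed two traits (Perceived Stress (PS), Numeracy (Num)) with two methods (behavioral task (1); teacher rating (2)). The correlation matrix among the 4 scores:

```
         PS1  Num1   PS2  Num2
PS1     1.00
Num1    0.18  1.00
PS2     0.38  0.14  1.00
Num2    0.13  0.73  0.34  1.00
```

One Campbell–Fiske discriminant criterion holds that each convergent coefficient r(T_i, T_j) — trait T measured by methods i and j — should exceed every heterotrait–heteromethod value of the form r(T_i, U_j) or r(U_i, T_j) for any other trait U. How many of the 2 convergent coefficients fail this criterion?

Each convergent coefficient versus the relevant comparison correlations:
PS (methods 1·2): 0.38 vs {0.13, 0.14} → pass.
Num (methods 1·2): 0.73 vs {0.14, 0.13} → pass.
0 of 2 fail.

0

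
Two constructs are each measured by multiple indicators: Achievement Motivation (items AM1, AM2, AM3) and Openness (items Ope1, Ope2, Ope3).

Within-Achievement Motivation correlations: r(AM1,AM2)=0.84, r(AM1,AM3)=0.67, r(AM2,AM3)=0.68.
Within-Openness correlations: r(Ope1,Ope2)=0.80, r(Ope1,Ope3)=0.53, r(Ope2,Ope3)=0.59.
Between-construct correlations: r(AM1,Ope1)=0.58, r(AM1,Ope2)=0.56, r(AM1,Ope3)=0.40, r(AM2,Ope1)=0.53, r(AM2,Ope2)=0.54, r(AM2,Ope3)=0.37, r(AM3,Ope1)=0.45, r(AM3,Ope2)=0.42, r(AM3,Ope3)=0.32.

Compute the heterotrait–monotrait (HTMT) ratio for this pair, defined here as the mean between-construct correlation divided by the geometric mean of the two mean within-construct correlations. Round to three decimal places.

Mean heterotrait r = 4.17/9 = 0.4633.
Mean within-AM = 2.19/3 = 0.7300; mean within-Ope = 1.92/3 = 0.6400.
Geometric mean = √(0.7300 × 0.6400) = 0.6835.
HTMT = 0.4633 / 0.6835 = 0.678.

0.678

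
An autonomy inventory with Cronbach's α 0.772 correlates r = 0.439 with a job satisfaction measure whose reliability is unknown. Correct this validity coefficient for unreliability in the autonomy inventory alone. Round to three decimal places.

Single correction: r_c = r_obs / √r_xx = 0.439 / √0.772 = 0.439 / 0.8786 ≈ 0.500.

0.500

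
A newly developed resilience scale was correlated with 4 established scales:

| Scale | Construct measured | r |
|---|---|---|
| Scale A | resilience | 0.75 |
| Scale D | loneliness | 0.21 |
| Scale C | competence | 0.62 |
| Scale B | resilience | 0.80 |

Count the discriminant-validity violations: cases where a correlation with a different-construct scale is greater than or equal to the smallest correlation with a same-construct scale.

0

Convergent (same construct = resilience): Scale A, Scale B.
Smallest convergent = 0.75. Discriminant values: 0.21, 0.62; count ≥ 0.75 → 0.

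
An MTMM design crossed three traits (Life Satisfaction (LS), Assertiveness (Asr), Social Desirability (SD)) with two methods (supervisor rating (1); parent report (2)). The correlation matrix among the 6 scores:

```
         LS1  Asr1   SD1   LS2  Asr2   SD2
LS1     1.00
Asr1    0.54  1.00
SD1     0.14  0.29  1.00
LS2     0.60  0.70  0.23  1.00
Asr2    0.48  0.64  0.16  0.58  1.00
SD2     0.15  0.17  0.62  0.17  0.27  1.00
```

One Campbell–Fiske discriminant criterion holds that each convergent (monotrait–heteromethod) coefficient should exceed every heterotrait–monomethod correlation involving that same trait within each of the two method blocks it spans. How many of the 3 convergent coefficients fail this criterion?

Checking each validity diagonal entry against its comparison values:
LS (methods 1·2): 0.60 vs {0.54, 0.58, 0.14, 0.17} → pass.
Asr (methods 1·2): 0.64 vs {0.54, 0.58, 0.29, 0.27} → pass.
SD (methods 1·2): 0.62 vs {0.14, 0.17, 0.29, 0.27} → pass.
0 of 3 fail.

0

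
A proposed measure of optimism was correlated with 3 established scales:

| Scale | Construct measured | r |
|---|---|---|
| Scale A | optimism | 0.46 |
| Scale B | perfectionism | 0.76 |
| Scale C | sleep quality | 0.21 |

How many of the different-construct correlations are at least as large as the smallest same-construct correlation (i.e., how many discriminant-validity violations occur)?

Convergent (same construct = optimism): Scale A.
Smallest convergent = 0.46. Discriminant values: 0.76, 0.21; count ≥ 0.46 → 1.

1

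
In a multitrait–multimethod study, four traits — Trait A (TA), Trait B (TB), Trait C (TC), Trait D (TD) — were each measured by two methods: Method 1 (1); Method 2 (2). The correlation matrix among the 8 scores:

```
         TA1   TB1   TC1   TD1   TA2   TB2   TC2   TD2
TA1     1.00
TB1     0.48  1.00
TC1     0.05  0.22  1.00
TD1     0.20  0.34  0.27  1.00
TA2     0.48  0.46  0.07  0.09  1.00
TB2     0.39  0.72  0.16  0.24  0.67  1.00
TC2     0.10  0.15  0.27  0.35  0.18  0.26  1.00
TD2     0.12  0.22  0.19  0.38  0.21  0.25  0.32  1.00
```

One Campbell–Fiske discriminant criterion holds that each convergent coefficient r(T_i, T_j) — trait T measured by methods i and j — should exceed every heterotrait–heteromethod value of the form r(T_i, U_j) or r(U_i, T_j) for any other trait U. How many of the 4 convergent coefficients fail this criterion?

1

Convergent coefficients and their comparison sets:
TA (methods 1·2): 0.48 vs {0.39, 0.46, 0.10, 0.07, 0.12, 0.09} → pass.
TB (methods 1·2): 0.72 vs {0.46, 0.39, 0.15, 0.16, 0.22, 0.24} → pass.
TC (methods 1·2): 0.27 vs {0.07, 0.10, 0.16, 0.15, 0.19, 0.35} → fail.
TD (methods 1·2): 0.38 vs {0.09, 0.12, 0.24, 0.22, 0.35, 0.19} → pass.
1 of 4 fail.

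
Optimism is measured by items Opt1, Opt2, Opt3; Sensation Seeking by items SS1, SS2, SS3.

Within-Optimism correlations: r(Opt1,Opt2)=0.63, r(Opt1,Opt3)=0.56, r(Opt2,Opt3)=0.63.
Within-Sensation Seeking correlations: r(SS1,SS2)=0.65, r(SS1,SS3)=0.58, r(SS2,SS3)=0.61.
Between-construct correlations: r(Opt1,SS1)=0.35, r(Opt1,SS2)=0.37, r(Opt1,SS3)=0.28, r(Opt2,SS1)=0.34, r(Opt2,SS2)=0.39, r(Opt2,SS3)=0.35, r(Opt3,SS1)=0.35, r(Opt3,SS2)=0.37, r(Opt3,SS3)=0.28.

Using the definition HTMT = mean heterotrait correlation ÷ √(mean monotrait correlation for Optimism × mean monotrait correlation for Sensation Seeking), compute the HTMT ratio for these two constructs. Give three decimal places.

Mean between = 3.08/9 = 0.3422.
Mean within-Opt = 1.82/3 = 0.6067; mean within-SS = 1.84/3 = 0.6133.
Geometric mean = √(0.6067 × 0.6133) = 0.6100.
HTMT = 0.3422 / 0.6100 = 0.561.

0.561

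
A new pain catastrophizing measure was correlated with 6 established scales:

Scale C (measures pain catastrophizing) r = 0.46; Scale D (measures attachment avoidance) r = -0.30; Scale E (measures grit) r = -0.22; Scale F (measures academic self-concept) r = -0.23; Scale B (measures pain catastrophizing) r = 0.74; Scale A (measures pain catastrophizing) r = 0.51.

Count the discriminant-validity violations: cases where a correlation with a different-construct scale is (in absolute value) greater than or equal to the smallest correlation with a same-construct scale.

0

Convergent (same construct = pain catastrophizing): Scale C, Scale B, Scale A.
Smallest convergent = 0.46. Discriminant |r|: 0.30, 0.22, 0.23; count ≥ 0.46 → 0.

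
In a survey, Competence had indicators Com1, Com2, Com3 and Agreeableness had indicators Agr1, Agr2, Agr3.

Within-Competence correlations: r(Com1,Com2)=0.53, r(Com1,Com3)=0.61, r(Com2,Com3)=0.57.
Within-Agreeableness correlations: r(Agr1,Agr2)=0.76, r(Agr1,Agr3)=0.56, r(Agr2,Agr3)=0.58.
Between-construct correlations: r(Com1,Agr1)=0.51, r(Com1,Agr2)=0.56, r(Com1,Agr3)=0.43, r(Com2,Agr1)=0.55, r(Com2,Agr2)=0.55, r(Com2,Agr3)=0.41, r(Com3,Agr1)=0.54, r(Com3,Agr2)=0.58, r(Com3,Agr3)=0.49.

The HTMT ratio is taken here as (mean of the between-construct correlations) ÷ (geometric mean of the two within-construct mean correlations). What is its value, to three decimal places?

Mean between = 4.62/9 = 0.5133.
Mean within-Com = 1.71/3 = 0.5700; mean within-Agr = 1.90/3 = 0.6333.
Geometric mean = √(0.5700 × 0.6333) = 0.6008.
HTMT = 0.5133 / 0.6008 = 0.854.

0.854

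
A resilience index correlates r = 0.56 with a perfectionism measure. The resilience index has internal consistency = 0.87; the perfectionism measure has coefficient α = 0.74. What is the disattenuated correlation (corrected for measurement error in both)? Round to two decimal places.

0.70

r_true = r_obs / √(r_xx · r_yy) = 0.56 / √(0.87 × 0.74) = 0.56 / √0.6438 = 0.56 / 0.8024 ≈ 0.70.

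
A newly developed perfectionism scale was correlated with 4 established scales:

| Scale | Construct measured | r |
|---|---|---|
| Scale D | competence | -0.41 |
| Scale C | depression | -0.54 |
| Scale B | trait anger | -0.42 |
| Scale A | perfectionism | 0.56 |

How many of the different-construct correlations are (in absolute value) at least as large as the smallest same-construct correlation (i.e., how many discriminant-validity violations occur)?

Convergent (same construct = perfectionism): Scale A.
Smallest convergent = 0.56. Discriminant |r|: 0.41, 0.54, 0.42; count ≥ 0.56 → 0.

0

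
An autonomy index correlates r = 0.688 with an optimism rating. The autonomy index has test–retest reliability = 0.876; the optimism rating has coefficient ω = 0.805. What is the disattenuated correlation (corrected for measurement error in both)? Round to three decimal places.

0.819

r_true = r_obs / √(r_xx · r_yy) = 0.688 / √(0.876 × 0.805) = 0.688 / √0.705180 = 0.688 / 0.8397 ≈ 0.819.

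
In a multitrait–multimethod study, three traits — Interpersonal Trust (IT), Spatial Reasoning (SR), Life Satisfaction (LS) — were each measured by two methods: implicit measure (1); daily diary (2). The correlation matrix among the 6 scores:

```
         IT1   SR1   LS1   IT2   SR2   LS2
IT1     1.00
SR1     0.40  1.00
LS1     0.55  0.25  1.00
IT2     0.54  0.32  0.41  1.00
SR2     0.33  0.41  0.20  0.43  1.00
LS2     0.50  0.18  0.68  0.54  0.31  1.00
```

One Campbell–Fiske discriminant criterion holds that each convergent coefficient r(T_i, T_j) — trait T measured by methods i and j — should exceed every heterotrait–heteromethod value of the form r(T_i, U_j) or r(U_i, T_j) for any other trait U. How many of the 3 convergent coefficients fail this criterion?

0

Convergent coefficients and their comparison sets:
IT (methods 1·2): 0.54 vs {0.33, 0.32, 0.50, 0.41} → pass.
SR (methods 1·2): 0.41 vs {0.32, 0.33, 0.18, 0.20} → pass.
LS (methods 1·2): 0.68 vs {0.41, 0.50, 0.20, 0.18} → pass.
0 of 3 fail.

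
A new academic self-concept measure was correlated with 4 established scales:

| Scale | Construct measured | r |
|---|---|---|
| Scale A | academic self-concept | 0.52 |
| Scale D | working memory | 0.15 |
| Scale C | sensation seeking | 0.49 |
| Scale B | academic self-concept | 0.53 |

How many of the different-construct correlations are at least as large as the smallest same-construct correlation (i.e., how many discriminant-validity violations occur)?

0

Convergent (same construct = academic self-concept): Scale A, Scale B.
Smallest convergent = 0.52. Discriminant values: 0.15, 0.49; count ≥ 0.52 → 0.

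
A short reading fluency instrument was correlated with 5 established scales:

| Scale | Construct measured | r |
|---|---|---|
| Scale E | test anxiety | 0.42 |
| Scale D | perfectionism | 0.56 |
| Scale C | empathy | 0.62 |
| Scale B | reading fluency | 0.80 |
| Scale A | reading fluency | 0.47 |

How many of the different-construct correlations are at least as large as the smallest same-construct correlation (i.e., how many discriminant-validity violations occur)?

2

Convergent (same construct = reading fluency): Scale B, Scale A.
Smallest convergent = 0.47. Discriminant values: 0.42, 0.56, 0.62; count ≥ 0.47 → 2.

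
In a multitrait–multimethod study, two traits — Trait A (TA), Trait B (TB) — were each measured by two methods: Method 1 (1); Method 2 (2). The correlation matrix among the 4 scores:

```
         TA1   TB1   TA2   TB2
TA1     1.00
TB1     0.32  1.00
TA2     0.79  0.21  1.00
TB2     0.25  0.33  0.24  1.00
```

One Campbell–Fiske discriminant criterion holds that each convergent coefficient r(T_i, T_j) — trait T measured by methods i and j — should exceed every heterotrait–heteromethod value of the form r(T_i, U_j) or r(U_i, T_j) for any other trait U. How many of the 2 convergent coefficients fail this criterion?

Convergent coefficients and their comparison sets:
TA (methods 1·2): 0.79 vs {0.25, 0.21} → pass.
TB (methods 1·2): 0.33 vs {0.21, 0.25} → pass.
0 of 2 fail.

0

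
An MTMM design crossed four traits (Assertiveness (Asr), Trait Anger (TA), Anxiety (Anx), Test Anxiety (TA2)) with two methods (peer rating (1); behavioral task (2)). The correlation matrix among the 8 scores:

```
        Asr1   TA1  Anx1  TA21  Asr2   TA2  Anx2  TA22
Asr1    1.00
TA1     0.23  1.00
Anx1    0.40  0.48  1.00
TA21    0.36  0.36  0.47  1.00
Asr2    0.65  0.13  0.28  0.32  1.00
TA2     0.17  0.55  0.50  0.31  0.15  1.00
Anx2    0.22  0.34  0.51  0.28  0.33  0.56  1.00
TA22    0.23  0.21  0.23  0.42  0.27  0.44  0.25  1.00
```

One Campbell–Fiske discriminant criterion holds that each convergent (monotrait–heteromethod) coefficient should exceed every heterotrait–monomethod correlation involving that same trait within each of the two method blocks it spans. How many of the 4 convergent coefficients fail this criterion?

3

Each convergent coefficient versus the relevant comparison correlations:
Asr (methods 1·2): 0.65 vs {0.23, 0.15, 0.40, 0.33, 0.36, 0.27} → pass.
TA (methods 1·2): 0.55 vs {0.23, 0.15, 0.48, 0.56, 0.36, 0.44} → fail.
Anx (methods 1·2): 0.51 vs {0.40, 0.33, 0.48, 0.56, 0.47, 0.25} → fail.
TA2 (methods 1·2): 0.42 vs {0.36, 0.27, 0.36, 0.44, 0.47, 0.25} → fail.
3 of 4 fail.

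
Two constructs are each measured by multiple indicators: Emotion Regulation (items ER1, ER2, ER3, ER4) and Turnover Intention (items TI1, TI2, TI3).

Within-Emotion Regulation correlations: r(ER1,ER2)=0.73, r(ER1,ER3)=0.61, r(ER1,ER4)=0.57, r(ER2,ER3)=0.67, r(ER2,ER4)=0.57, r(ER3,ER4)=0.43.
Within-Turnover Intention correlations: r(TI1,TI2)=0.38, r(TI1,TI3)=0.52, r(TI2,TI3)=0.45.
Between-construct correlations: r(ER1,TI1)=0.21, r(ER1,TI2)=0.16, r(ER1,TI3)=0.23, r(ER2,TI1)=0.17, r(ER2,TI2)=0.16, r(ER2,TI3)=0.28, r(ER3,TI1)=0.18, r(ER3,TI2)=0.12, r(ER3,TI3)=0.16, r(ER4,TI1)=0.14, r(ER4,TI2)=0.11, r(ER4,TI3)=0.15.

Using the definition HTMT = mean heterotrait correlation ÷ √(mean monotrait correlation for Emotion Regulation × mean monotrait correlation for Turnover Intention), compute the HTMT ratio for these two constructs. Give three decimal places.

Between-construct mean = 2.07/12 = 0.1725.
Mean within-ER = 3.58/6 = 0.5967; mean within-TI = 1.35/3 = 0.4500.
Geometric mean = √(0.5967 × 0.4500) = 0.5182.
HTMT = 0.1725 / 0.5182 = 0.333.

0.333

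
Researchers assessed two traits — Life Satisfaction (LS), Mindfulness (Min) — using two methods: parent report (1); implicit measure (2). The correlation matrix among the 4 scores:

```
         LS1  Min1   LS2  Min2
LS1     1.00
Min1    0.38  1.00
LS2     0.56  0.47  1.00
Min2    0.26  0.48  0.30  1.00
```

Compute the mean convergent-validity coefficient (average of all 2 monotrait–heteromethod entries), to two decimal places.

0.52

Convergent values: 0.56, 0.48; mean = 1.04/2 = 0.52.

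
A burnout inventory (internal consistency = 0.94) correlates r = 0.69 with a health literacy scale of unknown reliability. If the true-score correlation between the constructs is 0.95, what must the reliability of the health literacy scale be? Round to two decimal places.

r_true = r_obs / √(r_xx · r_yy) ⇒ 0.95 = 0.69 / √(0.94 · r_yy).
√(0.94 · r_yy) = 0.69 / 0.95 = 0.7263; 0.94 · r_yy = 0.5275; r_yy = 0.5275 / 0.94 ≈ 0.56.

0.56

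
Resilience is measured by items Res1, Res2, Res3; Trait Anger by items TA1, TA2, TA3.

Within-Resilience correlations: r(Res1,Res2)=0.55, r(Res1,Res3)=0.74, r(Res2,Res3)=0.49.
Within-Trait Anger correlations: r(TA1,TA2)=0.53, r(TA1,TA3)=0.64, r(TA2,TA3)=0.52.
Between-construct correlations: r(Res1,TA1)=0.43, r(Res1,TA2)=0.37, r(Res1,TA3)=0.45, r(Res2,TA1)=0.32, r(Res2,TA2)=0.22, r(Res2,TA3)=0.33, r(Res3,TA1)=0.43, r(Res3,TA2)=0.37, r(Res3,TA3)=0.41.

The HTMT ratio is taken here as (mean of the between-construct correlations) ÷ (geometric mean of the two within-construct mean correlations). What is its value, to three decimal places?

0.640

Mean heterotrait r = 3.33/9 = 0.3700.
Mean within-Res = 1.78/3 = 0.5933; mean within-TA = 1.69/3 = 0.5633.
Geometric mean = √(0.5933 × 0.5633) = 0.5781.
HTMT = 0.3700 / 0.5781 = 0.640.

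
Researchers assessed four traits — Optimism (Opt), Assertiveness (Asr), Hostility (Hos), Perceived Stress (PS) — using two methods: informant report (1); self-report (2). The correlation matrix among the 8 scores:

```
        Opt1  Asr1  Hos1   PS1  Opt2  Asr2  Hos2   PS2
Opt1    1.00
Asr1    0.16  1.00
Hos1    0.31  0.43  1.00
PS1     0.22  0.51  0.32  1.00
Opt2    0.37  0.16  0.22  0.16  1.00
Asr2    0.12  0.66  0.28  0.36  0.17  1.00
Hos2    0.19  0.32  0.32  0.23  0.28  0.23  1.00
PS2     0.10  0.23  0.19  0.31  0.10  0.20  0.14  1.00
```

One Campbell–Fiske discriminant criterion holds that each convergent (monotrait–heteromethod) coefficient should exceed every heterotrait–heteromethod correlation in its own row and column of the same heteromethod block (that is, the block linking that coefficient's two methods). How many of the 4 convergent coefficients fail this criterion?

2

Checking each validity diagonal entry against its comparison values:
Opt (methods 1·2): 0.37 vs {0.12, 0.16, 0.19, 0.22, 0.10, 0.16} → pass.
Asr (methods 1·2): 0.66 vs {0.16, 0.12, 0.32, 0.28, 0.23, 0.36} → pass.
Hos (methods 1·2): 0.32 vs {0.22, 0.19, 0.28, 0.32, 0.19, 0.23} → fail.
PS (methods 1·2): 0.31 vs {0.16, 0.10, 0.36, 0.23, 0.23, 0.19} → fail.
2 of 4 fail.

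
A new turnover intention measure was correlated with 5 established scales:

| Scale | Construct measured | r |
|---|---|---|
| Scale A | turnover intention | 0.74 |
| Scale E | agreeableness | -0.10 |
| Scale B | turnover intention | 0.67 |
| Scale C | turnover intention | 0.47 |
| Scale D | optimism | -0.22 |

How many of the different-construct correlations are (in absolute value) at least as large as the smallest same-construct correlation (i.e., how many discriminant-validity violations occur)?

0

Convergent (same construct = turnover intention): Scale A, Scale B, Scale C.
Smallest convergent = 0.47. Discriminant |r|: 0.10, 0.22; count ≥ 0.47 → 0.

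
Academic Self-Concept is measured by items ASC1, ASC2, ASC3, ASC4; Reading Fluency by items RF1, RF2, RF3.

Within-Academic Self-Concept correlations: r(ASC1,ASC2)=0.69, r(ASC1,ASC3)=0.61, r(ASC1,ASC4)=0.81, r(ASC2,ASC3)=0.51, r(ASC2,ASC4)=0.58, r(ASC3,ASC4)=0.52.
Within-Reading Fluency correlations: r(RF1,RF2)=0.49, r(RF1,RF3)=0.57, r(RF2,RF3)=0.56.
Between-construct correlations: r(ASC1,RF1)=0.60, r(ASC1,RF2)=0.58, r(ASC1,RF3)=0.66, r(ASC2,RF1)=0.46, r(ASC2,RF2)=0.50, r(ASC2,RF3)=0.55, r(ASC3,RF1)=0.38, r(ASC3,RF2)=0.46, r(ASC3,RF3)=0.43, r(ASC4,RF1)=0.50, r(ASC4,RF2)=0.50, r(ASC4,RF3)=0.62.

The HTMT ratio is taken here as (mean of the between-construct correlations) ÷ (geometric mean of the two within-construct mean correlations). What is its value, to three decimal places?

0.899

Mean between = 6.24/12 = 0.5200.
Mean within-ASC = 3.72/6 = 0.6200; mean within-RF = 1.62/3 = 0.5400.
Geometric mean = √(0.6200 × 0.5400) = 0.5786.
HTMT = 0.5200 / 0.5786 = 0.899.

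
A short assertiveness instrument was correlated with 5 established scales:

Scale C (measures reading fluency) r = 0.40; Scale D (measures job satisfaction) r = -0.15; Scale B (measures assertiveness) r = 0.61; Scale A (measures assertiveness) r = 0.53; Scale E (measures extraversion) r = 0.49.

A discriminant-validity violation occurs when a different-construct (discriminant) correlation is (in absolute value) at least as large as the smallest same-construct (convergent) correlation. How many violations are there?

0

Convergent (same construct = assertiveness): Scale B, Scale A.
Smallest convergent = 0.53. Discriminant |r|: 0.40, 0.15, 0.49; count ≥ 0.53 → 0.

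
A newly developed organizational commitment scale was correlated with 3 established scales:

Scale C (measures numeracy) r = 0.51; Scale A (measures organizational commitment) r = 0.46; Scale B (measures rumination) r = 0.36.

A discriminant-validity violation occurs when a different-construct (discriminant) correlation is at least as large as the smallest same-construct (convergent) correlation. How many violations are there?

Convergent (same construct = organizational commitment): Scale A.
Smallest convergent = 0.46. Discriminant values: 0.51, 0.36; count ≥ 0.46 → 1.

1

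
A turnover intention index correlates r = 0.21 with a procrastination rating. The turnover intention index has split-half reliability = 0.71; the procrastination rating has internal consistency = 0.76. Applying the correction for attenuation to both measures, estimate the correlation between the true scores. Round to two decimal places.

r_true = r_obs / √(r_xx · r_yy) = 0.21 / √(0.71 × 0.76) = 0.21 / √0.5396 = 0.21 / 0.7346 ≈ 0.29.

0.29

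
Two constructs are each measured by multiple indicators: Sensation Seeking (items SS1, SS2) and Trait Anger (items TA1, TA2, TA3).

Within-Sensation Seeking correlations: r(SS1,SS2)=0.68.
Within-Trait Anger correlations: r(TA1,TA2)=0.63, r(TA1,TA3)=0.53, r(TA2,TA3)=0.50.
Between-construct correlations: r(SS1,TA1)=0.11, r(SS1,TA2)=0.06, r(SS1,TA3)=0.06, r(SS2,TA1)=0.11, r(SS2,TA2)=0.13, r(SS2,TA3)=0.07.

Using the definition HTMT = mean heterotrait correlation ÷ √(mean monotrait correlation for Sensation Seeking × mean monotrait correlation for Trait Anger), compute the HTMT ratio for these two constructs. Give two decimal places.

Between-construct mean = 0.54/6 = 0.0900.
Mean within-SS = 0.68/1 = 0.6800; mean within-TA = 1.66/3 = 0.5533.
Geometric mean = √(0.6800 × 0.5533) = 0.6134.
HTMT = 0.0900 / 0.6134 = 0.15.

0.15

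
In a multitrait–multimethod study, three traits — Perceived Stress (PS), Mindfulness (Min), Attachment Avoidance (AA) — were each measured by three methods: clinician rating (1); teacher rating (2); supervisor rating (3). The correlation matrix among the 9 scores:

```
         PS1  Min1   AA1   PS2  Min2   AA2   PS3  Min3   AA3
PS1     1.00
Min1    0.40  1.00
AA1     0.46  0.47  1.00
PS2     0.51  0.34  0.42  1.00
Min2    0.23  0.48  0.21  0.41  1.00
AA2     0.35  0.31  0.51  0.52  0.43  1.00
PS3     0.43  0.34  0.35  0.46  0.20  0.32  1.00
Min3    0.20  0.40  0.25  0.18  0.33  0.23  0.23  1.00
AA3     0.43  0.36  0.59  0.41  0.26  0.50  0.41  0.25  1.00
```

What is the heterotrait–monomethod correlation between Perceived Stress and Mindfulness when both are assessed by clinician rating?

Different traits, same method: r(PS1, Min1) = 0.40.

0.40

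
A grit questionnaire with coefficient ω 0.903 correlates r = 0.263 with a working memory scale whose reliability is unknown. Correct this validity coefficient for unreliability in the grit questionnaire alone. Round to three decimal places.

Single correction: r_c = r_obs / √r_xx = 0.263 / √0.903 = 0.263 / 0.9503 ≈ 0.277.

0.277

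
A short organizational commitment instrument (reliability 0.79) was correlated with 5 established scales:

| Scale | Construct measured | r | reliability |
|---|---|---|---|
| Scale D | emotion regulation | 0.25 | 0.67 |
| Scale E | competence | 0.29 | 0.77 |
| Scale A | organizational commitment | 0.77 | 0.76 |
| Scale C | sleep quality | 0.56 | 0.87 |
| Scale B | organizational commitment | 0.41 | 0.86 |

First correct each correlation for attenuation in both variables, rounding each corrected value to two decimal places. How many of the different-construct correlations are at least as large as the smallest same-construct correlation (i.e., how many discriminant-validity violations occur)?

Disattenuated r (r / √(r_scale · r_new)):
  Scale D (disc): 0.25 / √(0.67·0.79) = 0.34
  Scale E (disc): 0.29 / √(0.77·0.79) = 0.37
  Scale A (conv): 0.77 / √(0.76·0.79) = 0.99
  Scale C (disc): 0.56 / √(0.87·0.79) = 0.68
  Scale B (conv): 0.41 / √(0.86·0.79) = 0.50
Smallest convergent = 0.50. Discriminant values: 0.34, 0.37, 0.68; count ≥ 0.50 → 1.

1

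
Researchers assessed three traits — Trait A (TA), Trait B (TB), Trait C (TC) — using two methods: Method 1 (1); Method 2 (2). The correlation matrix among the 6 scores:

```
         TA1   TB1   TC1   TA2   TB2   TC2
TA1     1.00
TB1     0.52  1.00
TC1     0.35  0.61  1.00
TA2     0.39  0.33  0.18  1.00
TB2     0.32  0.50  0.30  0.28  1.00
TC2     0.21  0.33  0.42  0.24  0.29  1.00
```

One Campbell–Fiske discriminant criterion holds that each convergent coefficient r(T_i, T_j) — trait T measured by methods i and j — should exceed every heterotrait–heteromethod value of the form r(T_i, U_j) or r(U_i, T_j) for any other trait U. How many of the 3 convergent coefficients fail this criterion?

0

Convergent coefficients and their comparison sets:
TA (methods 1·2): 0.39 vs {0.32, 0.33, 0.21, 0.18} → pass.
TB (methods 1·2): 0.50 vs {0.33, 0.32, 0.33, 0.30} → pass.
TC (methods 1·2): 0.42 vs {0.18, 0.21, 0.30, 0.33} → pass.
0 of 3 fail.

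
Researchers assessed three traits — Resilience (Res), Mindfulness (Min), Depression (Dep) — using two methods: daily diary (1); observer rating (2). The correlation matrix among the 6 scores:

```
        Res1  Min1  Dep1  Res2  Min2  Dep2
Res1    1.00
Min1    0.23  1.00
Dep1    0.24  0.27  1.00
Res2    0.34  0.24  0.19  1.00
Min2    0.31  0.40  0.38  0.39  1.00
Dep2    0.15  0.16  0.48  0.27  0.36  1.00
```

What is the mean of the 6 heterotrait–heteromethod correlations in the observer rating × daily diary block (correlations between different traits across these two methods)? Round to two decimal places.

0.24

HTHM values (method 2 × method 1): 0.24, 0.19, 0.31, 0.38, 0.15, 0.16; mean = 1.43/6 = 0.24.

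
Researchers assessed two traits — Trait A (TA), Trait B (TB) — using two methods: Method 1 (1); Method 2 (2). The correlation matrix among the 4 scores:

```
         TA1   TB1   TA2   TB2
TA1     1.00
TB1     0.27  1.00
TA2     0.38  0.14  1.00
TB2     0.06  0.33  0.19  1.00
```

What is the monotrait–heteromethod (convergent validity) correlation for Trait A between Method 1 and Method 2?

Same trait (TA), different methods: r(TA1, TA2) = 0.38.

0.38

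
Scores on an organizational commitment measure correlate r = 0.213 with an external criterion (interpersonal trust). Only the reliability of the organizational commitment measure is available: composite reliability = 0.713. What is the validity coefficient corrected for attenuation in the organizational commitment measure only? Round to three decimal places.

Single correction: r_c = r_obs / √r_xx = 0.213 / √0.713 = 0.213 / 0.8444 ≈ 0.252.

0.252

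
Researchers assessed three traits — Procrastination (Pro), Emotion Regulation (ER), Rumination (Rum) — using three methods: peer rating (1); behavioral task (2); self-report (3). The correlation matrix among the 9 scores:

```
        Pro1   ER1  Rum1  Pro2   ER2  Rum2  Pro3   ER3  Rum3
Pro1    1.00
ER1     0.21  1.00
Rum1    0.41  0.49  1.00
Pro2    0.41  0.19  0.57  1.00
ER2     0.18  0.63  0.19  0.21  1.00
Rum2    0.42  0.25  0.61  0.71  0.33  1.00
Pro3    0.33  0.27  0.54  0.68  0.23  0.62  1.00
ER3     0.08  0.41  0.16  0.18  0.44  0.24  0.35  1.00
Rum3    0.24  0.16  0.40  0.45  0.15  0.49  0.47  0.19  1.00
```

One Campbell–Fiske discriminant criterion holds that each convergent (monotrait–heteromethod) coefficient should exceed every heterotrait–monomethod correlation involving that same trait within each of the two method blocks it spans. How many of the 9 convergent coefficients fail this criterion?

7

Checking each validity diagonal entry against its comparison values:
Pro (methods 1·2): 0.41 vs {0.21, 0.21, 0.41, 0.71} → fail.
Pro (methods 1·3): 0.33 vs {0.21, 0.35, 0.41, 0.47} → fail.
Pro (methods 2·3): 0.68 vs {0.21, 0.35, 0.71, 0.47} → fail.
ER (methods 1·2): 0.63 vs {0.21, 0.21, 0.49, 0.33} → pass.
ER (methods 1·3): 0.41 vs {0.21, 0.35, 0.49, 0.19} → fail.
ER (methods 2·3): 0.44 vs {0.21, 0.35, 0.33, 0.19} → pass.
Rum (methods 1·2): 0.61 vs {0.41, 0.71, 0.49, 0.33} → fail.
Rum (methods 1·3): 0.40 vs {0.41, 0.47, 0.49, 0.19} → fail.
Rum (methods 2·3): 0.49 vs {0.71, 0.47, 0.33, 0.19} → fail.
7 of 9 fail.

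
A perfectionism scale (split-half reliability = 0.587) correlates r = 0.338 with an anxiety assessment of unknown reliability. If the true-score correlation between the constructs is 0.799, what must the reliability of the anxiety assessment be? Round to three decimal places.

0.305

r_true = r_obs / √(r_xx · r_yy) ⇒ 0.799 = 0.338 / √(0.587 · r_yy).
√(0.587 · r_yy) = 0.338 / 0.799 = 0.4230; 0.587 · r_yy = 0.1789; r_yy = 0.1789 / 0.587 ≈ 0.305.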